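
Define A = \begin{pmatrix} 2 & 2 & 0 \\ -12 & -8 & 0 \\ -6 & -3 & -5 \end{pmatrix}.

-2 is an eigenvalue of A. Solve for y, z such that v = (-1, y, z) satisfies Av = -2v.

We need (A + 2I)v = 0.
A + 2I = [[4, 2, 0], [-12, -6, 0], [-6, -3, -3]].
Row 1: (4)·-1 + (2)·y + (0)·z = 0
Row 2: (-12)·-1 + (-6)·y + (0)·z = 0
Row 3: (-6)·-1 + (-3)·y + (-3)·z = 0
Solving gives y = 2, z = 0.
Check: A·(-1, 2, 0) = (2, -4, 0) = -2·(-1, 2, 0).

2, 0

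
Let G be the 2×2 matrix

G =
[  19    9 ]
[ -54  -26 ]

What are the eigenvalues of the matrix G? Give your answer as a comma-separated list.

-8, 1

det(G - sI) = (19 - s)(-26 - s) - (9)·(-54) = s^2 + 7s - 8.
This factors as (s + 8)·(s - 1) = 0.
Eigenvalues: -8, 1.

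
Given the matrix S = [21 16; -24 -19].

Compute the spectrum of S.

-3, 5

det(S - sI) = (21 - s)(-19 - s) - (16)·(-24) = s^2 - 2s - 15.
This factors as (s + 3)·(s - 5) = 0.
Eigenvalues: -3, 5.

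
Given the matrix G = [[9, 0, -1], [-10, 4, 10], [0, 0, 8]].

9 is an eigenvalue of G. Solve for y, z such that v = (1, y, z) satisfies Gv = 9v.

We need (G - 9I)v = 0.
G - 9I = [[0, 0, -1], [-10, -5, 10], [0, 0, -1]].
Row 1: (0)·1 + (0)·y + (-1)·z = 0
Row 2: (-10)·1 + (-5)·y + (10)·z = 0
Row 3: (0)·1 + (0)·y + (-1)·z = 0
Solving gives y = -2, z = 0.
Check: G·(1, -2, 0) = (9, -18, 0) = 9·(1, -2, 0).

-2, 0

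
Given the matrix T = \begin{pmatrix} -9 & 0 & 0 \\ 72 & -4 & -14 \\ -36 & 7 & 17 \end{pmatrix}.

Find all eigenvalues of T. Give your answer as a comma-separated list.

-9, 3, 10

Compute the characteristic polynomial p(r) = det(rI - T).
Expanding along the first row, p(r) = r^3 - 4r^2 - 87r + 270.
Since p(3) = 0, r = 3 is a root.
Dividing by (r - 3) leaves r^2 - r - 90.
The quadratic factors as (r + 9)·(r - 10).
Eigenvalues: -9, 3, 10.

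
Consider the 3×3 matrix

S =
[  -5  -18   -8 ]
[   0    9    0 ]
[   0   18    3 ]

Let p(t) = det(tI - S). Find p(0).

135

p(0) = det(0·I − S) = det(−S) = (−1)^3·det(S).
det(S) = -135, so p(0) = 135.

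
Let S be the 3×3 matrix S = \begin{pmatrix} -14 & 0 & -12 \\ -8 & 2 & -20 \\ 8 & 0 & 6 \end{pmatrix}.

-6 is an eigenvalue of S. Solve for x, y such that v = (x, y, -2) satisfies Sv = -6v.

We need (S + 6I)v = 0.
S + 6I = [[-8, 0, -12], [-8, 8, -20], [8, 0, 12]].
Row 1: (-8)·x + (0)·y + (-12)·-2 = 0
Row 2: (-8)·x + (8)·y + (-20)·-2 = 0
Row 3: (8)·x + (0)·y + (12)·-2 = 0
Solving gives x = 3, y = -2.
Check: S·(3, -2, -2) = (-18, 12, 12) = -6·(3, -2, -2).

3, -2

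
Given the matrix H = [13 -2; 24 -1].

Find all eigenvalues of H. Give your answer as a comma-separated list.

5, 7

det(H - λI) = (13 - λ)(-1 - λ) - (-2)·(24) = λ^2 - 12λ + 35.
This factors as (λ - 5)·(λ - 7) = 0.
Eigenvalues: 5, 7.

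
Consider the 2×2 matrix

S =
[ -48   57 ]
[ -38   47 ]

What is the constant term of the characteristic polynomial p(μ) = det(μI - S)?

-90

p(0) = det(0·I − S) = det(−S) = (−1)^2·det(S).
det(S) = -90, so p(0) = -90.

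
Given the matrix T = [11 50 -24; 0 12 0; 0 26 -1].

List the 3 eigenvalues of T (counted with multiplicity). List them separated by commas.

Compute the characteristic polynomial p(s) = det(sI - T).
Cofactor expansion gives p(s) = s^3 - 22s^2 + 109s + 132.
Try s = 12: p(12) = 0, so 12 is a root.
Dividing by (s - 12) leaves s^2 - 10s - 11.
The quadratic factors as (s + 1)·(s - 11).
Eigenvalues: -1, 11, 12.

-1, 11, 12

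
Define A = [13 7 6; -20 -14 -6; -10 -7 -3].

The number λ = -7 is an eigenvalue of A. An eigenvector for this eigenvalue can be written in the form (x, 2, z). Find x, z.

We need (A + 7I)v = 0.
A + 7I = [[20, 7, 6], [-20, -7, -6], [-10, -7, 4]].
Row 1: (20)·x + (7)·2 + (6)·z = 0
Row 2: (-20)·x + (-7)·2 + (-6)·z = 0
Row 3: (-10)·x + (-7)·2 + (4)·z = 0
Solving gives x = -1, z = 1.
Check: A·(-1, 2, 1) = (7, -14, -7) = -7·(-1, 2, 1).

-1, 1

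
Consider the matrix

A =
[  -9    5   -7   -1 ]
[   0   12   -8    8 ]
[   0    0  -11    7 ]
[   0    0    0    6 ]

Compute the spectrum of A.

A is upper triangular, so its eigenvalues are the diagonal entries.
Diagonal: -9, 12, -11, 6.

-11, -9, 6, 12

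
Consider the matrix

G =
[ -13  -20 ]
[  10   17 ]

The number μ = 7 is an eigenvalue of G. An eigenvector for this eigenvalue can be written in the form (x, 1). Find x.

We need (G - 7I)v = 0.
G - 7I = [[-20, -20], [10, 10]].
Row 1: (-20)·x + (-20)·1 = 0
Row 2: (10)·x + (10)·1 = 0
Solving gives x = -1.
Check: G·(-1, 1) = (-7, 7) = 7·(-1, 1).

-1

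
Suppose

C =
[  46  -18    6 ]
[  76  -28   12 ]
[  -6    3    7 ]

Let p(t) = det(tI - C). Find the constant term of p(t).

p(t) = t^3 - 25t^2 + 206t - 560.
The constant term is -560.

-560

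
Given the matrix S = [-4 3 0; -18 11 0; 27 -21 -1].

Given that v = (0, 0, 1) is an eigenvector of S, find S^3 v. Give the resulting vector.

First find the eigenvalue: Sv = (0, 0, -1) = -1·(0, 0, 1), so λ = -1.
Then S^3 v = λ^3·v = (-1)^3·(0, 0, 1) = -1·(0, 0, 1) = (0, 0, -1).

(0, 0, -1)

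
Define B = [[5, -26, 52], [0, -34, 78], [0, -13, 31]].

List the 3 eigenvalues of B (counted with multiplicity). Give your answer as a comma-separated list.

-8, 5, 5

Compute the characteristic polynomial p(lambda) = det(lambda·I - B).
Expanding the 3×3 determinant: p(lambda) = lambda^3 - 2·lambda^2 - 55·lambda + 200.
Since p(5) = 0, lambda = 5 is a root.
Dividing by (lambda - 5) leaves lambda^2 + 3·lambda - 40.
The quadratic factors as (lambda + 8)·(lambda - 5).
Eigenvalues: -8, 5, 5.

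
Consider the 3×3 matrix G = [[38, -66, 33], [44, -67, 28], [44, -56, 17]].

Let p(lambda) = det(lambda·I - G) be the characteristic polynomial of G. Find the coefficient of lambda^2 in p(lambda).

The coefficient of lambda^2 of det(lambda·I - G) is −trace(G).
trace(G) = (38) + (-67) + (17) = -12, so the coefficient is 12.

12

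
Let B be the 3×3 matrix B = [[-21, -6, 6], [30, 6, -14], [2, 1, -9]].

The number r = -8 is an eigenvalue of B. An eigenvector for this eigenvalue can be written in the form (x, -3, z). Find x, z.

0, -3

We need (B + 8I)v = 0.
B + 8I = [[-13, -6, 6], [30, 14, -14], [2, 1, -1]].
Row 1: (-13)·x + (-6)·-3 + (6)·z = 0
Row 2: (30)·x + (14)·-3 + (-14)·z = 0
Row 3: (2)·x + (1)·-3 + (-1)·z = 0
Solving gives x = 0, z = -3.
Check: B·(0, -3, -3) = (0, 24, 24) = -8·(0, -3, -3).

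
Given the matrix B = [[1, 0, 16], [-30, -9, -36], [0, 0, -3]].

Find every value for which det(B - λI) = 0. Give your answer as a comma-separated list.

Set up det(λI - B) = 0.
Cofactor expansion gives p(λ) = λ^3 + 11λ^2 + 15λ - 27.
Try λ = 1: p(1) = 0, so 1 is a root.
Factor out (λ - 1): p(λ) = (λ - 1)·(λ^2 + 12λ + 27).
The quadratic factors as (λ + 9)·(λ + 3).
Eigenvalues: -9, -3, 1.

-9, -3, 1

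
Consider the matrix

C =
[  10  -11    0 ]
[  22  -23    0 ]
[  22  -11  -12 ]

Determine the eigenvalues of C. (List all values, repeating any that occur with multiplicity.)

-12, -12, -1

Compute the characteristic polynomial p(λ) = det(λI - C).
Expanding the 3×3 determinant: p(λ) = λ^3 + 25λ^2 + 168λ + 144.
Since p(-1) = 0, λ = -1 is a root.
Factor out (λ + 1): p(λ) = (λ + 1)·(λ^2 + 24λ + 144).
The quadratic factor is (λ + 12)^2.
Eigenvalues: -12, -12, -1.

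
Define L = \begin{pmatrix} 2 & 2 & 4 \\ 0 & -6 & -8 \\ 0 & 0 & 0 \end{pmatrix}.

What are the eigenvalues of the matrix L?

-6, 0, 2

L is upper triangular, so its eigenvalues are the diagonal entries.
Diagonal: 2, -6, 0.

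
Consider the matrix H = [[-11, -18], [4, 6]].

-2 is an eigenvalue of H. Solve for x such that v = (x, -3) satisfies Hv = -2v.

We need (H + 2I)v = 0.
H + 2I = [[-9, -18], [4, 8]].
Row 1: (-9)·x + (-18)·-3 = 0
Row 2: (4)·x + (8)·-3 = 0
Solving gives x = 6.
Check: H·(6, -3) = (-12, 6) = -2·(6, -3).

6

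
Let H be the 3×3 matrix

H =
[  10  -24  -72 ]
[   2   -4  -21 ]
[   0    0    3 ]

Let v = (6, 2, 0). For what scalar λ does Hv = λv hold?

Compute Hv: H·(6, 2, 0) = (12, 4, 0).
Since Hv = λv, compare component 1: 12 = λ·6, so λ = 2.

2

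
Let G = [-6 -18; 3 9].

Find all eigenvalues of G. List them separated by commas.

0, 3

det(G - sI) = (-6 - s)(9 - s) - (-18)·(3) = s^2 - 3s.
This factors as s·(s - 3) = 0.
Eigenvalues: 0, 3.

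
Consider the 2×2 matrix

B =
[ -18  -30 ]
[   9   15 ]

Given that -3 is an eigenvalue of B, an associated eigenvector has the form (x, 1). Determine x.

-2

We need (B + 3I)v = 0.
B + 3I = [[-15, -30], [9, 18]].
Row 1: (-15)·x + (-30)·1 = 0
Row 2: (9)·x + (18)·1 = 0
Solving gives x = -2.
Check: B·(-2, 1) = (6, -3) = -3·(-2, 1).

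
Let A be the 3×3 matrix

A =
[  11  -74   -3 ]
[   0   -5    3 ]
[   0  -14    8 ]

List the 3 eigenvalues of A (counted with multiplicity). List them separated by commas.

Set up det(λI - A) = 0.
Expanding the 3×3 determinant: p(λ) = λ^3 - 14λ^2 + 35λ - 22.
Since p(2) = 0, λ = 2 is a root.
Factor out (λ - 2): p(λ) = (λ - 2)·(λ^2 - 12λ + 11).
The quadratic factors as (λ - 1)·(λ - 11).
Eigenvalues: 1, 2, 11.

1, 2, 11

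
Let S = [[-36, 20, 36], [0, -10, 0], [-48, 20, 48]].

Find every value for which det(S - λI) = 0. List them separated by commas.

The characteristic polynomial is p(λ) = det(λI - S).
Expanding the 3×3 determinant: p(λ) = λ^3 - 2λ^2 - 120λ.
Try λ = 0: p(0) = 0, so 0 is a root.
Factor out λ: p(λ) = λ·(λ^2 - 2λ - 120).
The quadratic factors as (λ + 10)·(λ - 12).
Eigenvalues: -10, 0, 12.

-10, 0, 12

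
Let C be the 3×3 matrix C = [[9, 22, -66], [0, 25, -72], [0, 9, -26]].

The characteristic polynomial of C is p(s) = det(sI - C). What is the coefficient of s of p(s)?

p(s) = s^3 - 8s^2 - 11s + 18.
The coefficient of s is -11.

-11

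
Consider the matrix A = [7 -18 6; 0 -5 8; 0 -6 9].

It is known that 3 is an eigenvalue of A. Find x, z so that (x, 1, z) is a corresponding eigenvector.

We need (A - 3I)v = 0.
A - 3I = [[4, -18, 6], [0, -8, 8], [0, -6, 6]].
Row 1: (4)·x + (-18)·1 + (6)·z = 0
Row 2: (0)·x + (-8)·1 + (8)·z = 0
Row 3: (0)·x + (-6)·1 + (6)·z = 0
Solving gives x = 3, z = 1.
Check: A·(3, 1, 1) = (9, 3, 3) = 3·(3, 1, 1).

3, 1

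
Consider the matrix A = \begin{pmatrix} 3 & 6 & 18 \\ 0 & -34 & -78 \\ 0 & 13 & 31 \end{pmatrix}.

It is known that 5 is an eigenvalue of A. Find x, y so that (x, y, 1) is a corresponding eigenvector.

3, -2

We need (A - 5I)v = 0.
A - 5I = [[-2, 6, 18], [0, -39, -78], [0, 13, 26]].
Row 1: (-2)·x + (6)·y + (18)·1 = 0
Row 2: (0)·x + (-39)·y + (-78)·1 = 0
Row 3: (0)·x + (13)·y + (26)·1 = 0
Solving gives x = 3, y = -2.
Check: A·(3, -2, 1) = (15, -10, 5) = 5·(3, -2, 1).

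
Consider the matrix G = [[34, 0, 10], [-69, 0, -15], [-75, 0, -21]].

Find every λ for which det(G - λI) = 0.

0, 4, 9

Set up det(λI - G) = 0.
Expanding along the first row, p(λ) = λ^3 - 13λ^2 + 36λ.
Try λ = 4: p(4) = 0, so 4 is a root.
Factor out (λ - 4): p(λ) = (λ - 4)·(λ^2 - 9λ).
The quadratic factors as λ·(λ - 9).
Eigenvalues: 0, 4, 9.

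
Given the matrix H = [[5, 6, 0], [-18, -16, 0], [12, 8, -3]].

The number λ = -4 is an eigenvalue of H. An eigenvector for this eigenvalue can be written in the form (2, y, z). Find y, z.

-3, 0

We need (H + 4I)v = 0.
H + 4I = [[9, 6, 0], [-18, -12, 0], [12, 8, 1]].
Row 1: (9)·2 + (6)·y + (0)·z = 0
Row 2: (-18)·2 + (-12)·y + (0)·z = 0
Row 3: (12)·2 + (8)·y + (1)·z = 0
Solving gives y = -3, z = 0.
Check: H·(2, -3, 0) = (-8, 12, 0) = -4·(2, -3, 0).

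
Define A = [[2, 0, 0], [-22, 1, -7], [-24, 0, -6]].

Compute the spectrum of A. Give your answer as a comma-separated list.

Compute the characteristic polynomial p(s) = det(sI - A).
Expanding the 3×3 determinant: p(s) = s^3 + 3s^2 - 16s + 12.
Since p(2) = 0, s = 2 is a root.
Factor out (s - 2): p(s) = (s - 2)·(s^2 + 5s - 6).
The quadratic factors as (s + 6)·(s - 1).
Eigenvalues: -6, 1, 2.

-6, 1, 2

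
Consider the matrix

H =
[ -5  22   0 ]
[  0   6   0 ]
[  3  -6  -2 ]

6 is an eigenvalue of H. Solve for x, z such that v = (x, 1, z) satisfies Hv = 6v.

2, 0

We need (H - 6I)v = 0.
H - 6I = [[-11, 22, 0], [0, 0, 0], [3, -6, -8]].
Row 1: (-11)·x + (22)·1 + (0)·z = 0
Row 2: (0)·x + (0)·1 + (0)·z = 0
Row 3: (3)·x + (-6)·1 + (-8)·z = 0
Solving gives x = 2, z = 0.
Check: H·(2, 1, 0) = (12, 6, 0) = 6·(2, 1, 0).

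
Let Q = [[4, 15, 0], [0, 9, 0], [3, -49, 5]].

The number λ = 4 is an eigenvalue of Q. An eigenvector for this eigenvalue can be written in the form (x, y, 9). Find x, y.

We need (Q - 4I)v = 0.
Q - 4I = [[0, 15, 0], [0, 5, 0], [3, -49, 1]].
Row 1: (0)·x + (15)·y + (0)·9 = 0
Row 2: (0)·x + (5)·y + (0)·9 = 0
Row 3: (3)·x + (-49)·y + (1)·9 = 0
Solving gives x = -3, y = 0.
Check: Q·(-3, 0, 9) = (-12, 0, 36) = 4·(-3, 0, 9).

-3, 0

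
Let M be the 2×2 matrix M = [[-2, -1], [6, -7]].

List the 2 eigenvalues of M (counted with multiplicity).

det(M - sI) = (-2 - s)(-7 - s) - (-1)·(6) = s^2 + 9s + 20.
This factors as (s + 5)·(s + 4) = 0.
Eigenvalues: -5, -4.

-5, -4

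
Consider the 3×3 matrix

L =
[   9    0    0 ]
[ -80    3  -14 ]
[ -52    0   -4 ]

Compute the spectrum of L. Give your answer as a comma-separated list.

-4, 3, 9

Compute the characteristic polynomial p(r) = det(rI - L).
Cofactor expansion gives p(r) = r^3 - 8r^2 - 21r + 108.
Since p(-4) = 0, r = -4 is a root.
Factor out (r + 4): p(r) = (r + 4)·(r^2 - 12r + 27).
The quadratic factors as (r - 3)·(r - 9).
Eigenvalues: -4, 3, 9.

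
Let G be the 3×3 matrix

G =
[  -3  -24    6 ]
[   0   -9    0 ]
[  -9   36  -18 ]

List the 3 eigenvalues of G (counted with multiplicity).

The characteristic polynomial is p(lambda) = det(lambda·I - G).
Expanding along the first row, p(lambda) = lambda^3 + 30·lambda^2 + 297·lambda + 972.
Try lambda = -9: p(-9) = 0, so -9 is a root.
Factor out (lambda + 9): p(lambda) = (lambda + 9)·(lambda^2 + 21·lambda + 108).
The quadratic factors as (lambda + 12)·(lambda + 9).
Eigenvalues: -12, -9, -9.

-12, -9, -9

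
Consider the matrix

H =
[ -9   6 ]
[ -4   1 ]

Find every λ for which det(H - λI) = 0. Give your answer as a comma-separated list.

det(H - lambda·I) = (-9 - lambda)(1 - lambda) - (6)·(-4) = lambda^2 + 8·lambda + 15.
This factors as (lambda + 5)·(lambda + 3) = 0.
Eigenvalues: -5, -3.

-5, -3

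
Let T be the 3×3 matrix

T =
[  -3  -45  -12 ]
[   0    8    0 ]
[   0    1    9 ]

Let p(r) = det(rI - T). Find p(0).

p(0) = det(0·I − T) = det(−T) = (−1)^3·det(T).
det(T) = -216, so p(0) = 216.

216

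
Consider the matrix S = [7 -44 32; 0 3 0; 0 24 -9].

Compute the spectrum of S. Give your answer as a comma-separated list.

Compute the characteristic polynomial p(s) = det(sI - S).
Expanding the 3×3 determinant: p(s) = s^3 - s^2 - 69s + 189.
Since p(7) = 0, s = 7 is a root.
Factor out (s - 7): p(s) = (s - 7)·(s^2 + 6s - 27).
The quadratic factors as (s + 9)·(s - 3).
Eigenvalues: -9, 3, 7.

-9, 3, 7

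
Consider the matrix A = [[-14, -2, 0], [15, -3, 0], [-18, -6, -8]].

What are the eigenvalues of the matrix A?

-9, -8, -8

The characteristic polynomial is p(t) = det(tI - A).
Cofactor expansion gives p(t) = t^3 + 25t^2 + 208t + 576.
Since p(-9) = 0, t = -9 is a root.
Dividing by (t + 9) leaves t^2 + 16t + 64.
The quadratic factor is (t + 8)^2.
Eigenvalues: -9, -8, -8.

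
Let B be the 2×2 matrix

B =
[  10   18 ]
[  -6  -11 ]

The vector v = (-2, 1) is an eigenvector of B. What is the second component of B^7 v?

First find the eigenvalue: Bv = (-2, 1) = 1·(-2, 1), so λ = 1.
Then B^7 v = λ^7·v = 1^7·(-2, 1) = 1·(-2, 1) = (-2, 1).

1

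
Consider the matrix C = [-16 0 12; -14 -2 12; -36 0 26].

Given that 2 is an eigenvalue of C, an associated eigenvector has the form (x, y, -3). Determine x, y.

We need (C - 2I)v = 0.
C - 2I = [[-18, 0, 12], [-14, -4, 12], [-36, 0, 24]].
Row 1: (-18)·x + (0)·y + (12)·-3 = 0
Row 2: (-14)·x + (-4)·y + (12)·-3 = 0
Row 3: (-36)·x + (0)·y + (24)·-3 = 0
Solving gives x = -2, y = -2.
Check: C·(-2, -2, -3) = (-4, -4, -6) = 2·(-2, -2, -3).

-2, -2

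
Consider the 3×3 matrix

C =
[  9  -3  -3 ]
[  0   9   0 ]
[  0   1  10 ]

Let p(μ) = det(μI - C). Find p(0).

-810

p(0) = det(0·I − C) = det(−C) = (−1)^3·det(C).
det(C) = 810, so p(0) = -810.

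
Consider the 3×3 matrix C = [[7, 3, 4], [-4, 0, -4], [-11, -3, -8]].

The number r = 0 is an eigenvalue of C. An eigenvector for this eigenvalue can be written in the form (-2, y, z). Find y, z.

2, 2

We need (C)v = 0.
C = [[7, 3, 4], [-4, 0, -4], [-11, -3, -8]].
Row 1: (7)·-2 + (3)·y + (4)·z = 0
Row 2: (-4)·-2 + (0)·y + (-4)·z = 0
Row 3: (-11)·-2 + (-3)·y + (-8)·z = 0
Solving gives y = 2, z = 2.
Check: C·(-2, 2, 2) = (0, 0, 0) = 0·(-2, 2, 2).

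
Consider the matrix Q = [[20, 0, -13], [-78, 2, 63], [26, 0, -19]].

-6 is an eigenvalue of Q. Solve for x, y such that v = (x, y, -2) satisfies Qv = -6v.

We need (Q + 6I)v = 0.
Q + 6I = [[26, 0, -13], [-78, 8, 63], [26, 0, -13]].
Row 1: (26)·x + (0)·y + (-13)·-2 = 0
Row 2: (-78)·x + (8)·y + (63)·-2 = 0
Row 3: (26)·x + (0)·y + (-13)·-2 = 0
Solving gives x = -1, y = 6.
Check: Q·(-1, 6, -2) = (6, -36, 12) = -6·(-1, 6, -2).

-1, 6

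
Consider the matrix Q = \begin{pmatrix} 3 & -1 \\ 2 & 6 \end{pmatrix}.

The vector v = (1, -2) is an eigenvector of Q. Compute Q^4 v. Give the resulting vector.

(625, -1250)

First find the eigenvalue: Qv = (5, -10) = 5·(1, -2), so λ = 5.
Then Q^4 v = λ^4·v = 5^4·(1, -2) = 625·(1, -2) = (625, -1250).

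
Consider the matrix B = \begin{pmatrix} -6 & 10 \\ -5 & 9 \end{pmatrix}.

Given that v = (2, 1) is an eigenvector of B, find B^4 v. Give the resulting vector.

First find the eigenvalue: Bv = (-2, -1) = -1·(2, 1), so λ = -1.
Then B^4 v = λ^4·v = (-1)^4·(2, 1) = 1·(2, 1) = (2, 1).

(2, 1)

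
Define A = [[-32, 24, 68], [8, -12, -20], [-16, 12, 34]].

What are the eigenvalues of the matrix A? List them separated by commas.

Compute the characteristic polynomial p(s) = det(sI - A).
Cofactor expansion gives p(s) = s^3 + 10s^2 + 24s.
Rational-root test: s = 0 gives p(0) = 0.
Factor out s: p(s) = s·(s^2 + 10s + 24).
The quadratic factors as (s + 6)·(s + 4).
Eigenvalues: -6, -4, 0.

-6, -4, 0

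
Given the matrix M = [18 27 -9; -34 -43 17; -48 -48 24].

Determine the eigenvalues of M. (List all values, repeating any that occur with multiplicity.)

-9, 0, 8

The characteristic polynomial is p(s) = det(sI - M).
Cofactor expansion gives p(s) = s^3 + s^2 - 72s.
Try s = 0: p(0) = 0, so 0 is a root.
Factor out s: p(s) = s·(s^2 + s - 72).
The quadratic factors as (s + 9)·(s - 8).
Eigenvalues: -9, 0, 8.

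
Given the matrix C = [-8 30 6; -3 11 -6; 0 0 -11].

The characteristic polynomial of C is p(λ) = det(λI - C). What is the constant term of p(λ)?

22

p(λ) = λ^3 + 8λ^2 - 31λ + 22.
The constant term is 22.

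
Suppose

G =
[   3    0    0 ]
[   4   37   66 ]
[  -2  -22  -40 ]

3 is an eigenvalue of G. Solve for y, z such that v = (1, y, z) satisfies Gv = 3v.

We need (G - 3I)v = 0.
G - 3I = [[0, 0, 0], [4, 34, 66], [-2, -22, -43]].
Row 1: (0)·1 + (0)·y + (0)·z = 0
Row 2: (4)·1 + (34)·y + (66)·z = 0
Row 3: (-2)·1 + (-22)·y + (-43)·z = 0
Solving gives y = -4, z = 2.
Check: G·(1, -4, 2) = (3, -12, 6) = 3·(1, -4, 2).

-4, 2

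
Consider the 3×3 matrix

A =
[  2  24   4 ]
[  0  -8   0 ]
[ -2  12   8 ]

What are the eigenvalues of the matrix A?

The characteristic polynomial is p(s) = det(sI - A).
Expanding the 3×3 determinant: p(s) = s^3 - 2s^2 - 56s + 192.
Since p(4) = 0, s = 4 is a root.
Dividing by (s - 4) leaves s^2 + 2s - 48.
The quadratic factors as (s + 8)·(s - 6).
Eigenvalues: -8, 4, 6.

-8, 4, 6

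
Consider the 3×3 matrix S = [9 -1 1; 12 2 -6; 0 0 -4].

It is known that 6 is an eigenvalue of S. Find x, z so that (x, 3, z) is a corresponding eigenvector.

1, 0

We need (S - 6I)v = 0.
S - 6I = [[3, -1, 1], [12, -4, -6], [0, 0, -10]].
Row 1: (3)·x + (-1)·3 + (1)·z = 0
Row 2: (12)·x + (-4)·3 + (-6)·z = 0
Row 3: (0)·x + (0)·3 + (-10)·z = 0
Solving gives x = 1, z = 0.
Check: S·(1, 3, 0) = (6, 18, 0) = 6·(1, 3, 0).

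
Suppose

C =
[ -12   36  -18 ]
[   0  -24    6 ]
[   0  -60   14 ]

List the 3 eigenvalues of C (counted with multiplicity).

-12, -6, -4

Compute the characteristic polynomial p(μ) = det(μI - C).
Expanding along the first row, p(μ) = μ^3 + 22μ^2 + 144μ + 288.
Rational-root test: μ = -12 gives p(-12) = 0.
Factor out (μ + 12): p(μ) = (μ + 12)·(μ^2 + 10μ + 24).
The quadratic factors as (μ + 6)·(μ + 4).
Eigenvalues: -12, -6, -4.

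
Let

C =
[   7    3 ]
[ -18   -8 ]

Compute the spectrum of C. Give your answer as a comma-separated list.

det(C - λI) = (7 - λ)(-8 - λ) - (3)·(-18) = λ^2 + λ - 2.
This factors as (λ + 2)·(λ - 1) = 0.
Eigenvalues: -2, 1.

-2, 1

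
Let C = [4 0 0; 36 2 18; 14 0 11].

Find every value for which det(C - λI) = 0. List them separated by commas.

2, 4, 11

Set up det(μI - C) = 0.
Expanding the 3×3 determinant: p(μ) = μ^3 - 17μ^2 + 74μ - 88.
Try μ = 4: p(4) = 0, so 4 is a root.
Factor out (μ - 4): p(μ) = (μ - 4)·(μ^2 - 13μ + 22).
The quadratic factors as (μ - 2)·(μ - 11).
Eigenvalues: 2, 4, 11.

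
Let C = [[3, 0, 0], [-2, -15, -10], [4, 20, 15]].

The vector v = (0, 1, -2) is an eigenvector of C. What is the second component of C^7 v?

78125

First find the eigenvalue: Cv = (0, 5, -10) = 5·(0, 1, -2), so λ = 5.
Then C^7 v = λ^7·v = 5^7·(0, 1, -2) = 78125·(0, 1, -2) = (0, 78125, -156250).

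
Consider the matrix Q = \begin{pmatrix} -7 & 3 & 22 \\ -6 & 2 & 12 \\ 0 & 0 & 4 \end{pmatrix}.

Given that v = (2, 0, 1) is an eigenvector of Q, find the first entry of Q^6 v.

8192

First find the eigenvalue: Qv = (8, 0, 4) = 4·(2, 0, 1), so λ = 4.
Then Q^6 v = λ^6·v = 4^6·(2, 0, 1) = 4096·(2, 0, 1) = (8192, 0, 4096).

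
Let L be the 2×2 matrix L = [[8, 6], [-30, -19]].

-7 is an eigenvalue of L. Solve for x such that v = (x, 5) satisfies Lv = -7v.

We need (L + 7I)v = 0.
L + 7I = [[15, 6], [-30, -12]].
Row 1: (15)·x + (6)·5 = 0
Row 2: (-30)·x + (-12)·5 = 0
Solving gives x = -2.
Check: L·(-2, 5) = (14, -35) = -7·(-2, 5).

-2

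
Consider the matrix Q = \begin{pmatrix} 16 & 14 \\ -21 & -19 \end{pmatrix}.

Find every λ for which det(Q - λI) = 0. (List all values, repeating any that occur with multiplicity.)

det(Q - λI) = (16 - λ)(-19 - λ) - (14)·(-21) = λ^2 + 3λ - 10.
This factors as (λ + 5)·(λ - 2) = 0.
Eigenvalues: -5, 2.

-5, 2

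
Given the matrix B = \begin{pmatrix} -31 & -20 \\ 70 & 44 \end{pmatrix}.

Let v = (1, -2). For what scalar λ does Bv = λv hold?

9

Compute Bv: B·(1, -2) = (9, -18).
Since Bv = λv, compare component 1: 9 = λ·1, so λ = 9.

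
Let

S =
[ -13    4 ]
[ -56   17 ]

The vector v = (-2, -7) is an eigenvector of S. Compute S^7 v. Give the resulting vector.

(-2, -7)

First find the eigenvalue: Sv = (-2, -7) = 1·(-2, -7), so λ = 1.
Then S^7 v = λ^7·v = 1^7·(-2, -7) = 1·(-2, -7) = (-2, -7).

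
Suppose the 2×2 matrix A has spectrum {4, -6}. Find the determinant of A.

-24

det(A) is the product of the eigenvalues: (4) · (-6) = -24.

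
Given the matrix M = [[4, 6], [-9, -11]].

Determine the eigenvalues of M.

-5, -2

det(M - μI) = (4 - μ)(-11 - μ) - (6)·(-9) = μ^2 + 7μ + 10.
This factors as (μ + 5)·(μ + 2) = 0.
Eigenvalues: -5, -2.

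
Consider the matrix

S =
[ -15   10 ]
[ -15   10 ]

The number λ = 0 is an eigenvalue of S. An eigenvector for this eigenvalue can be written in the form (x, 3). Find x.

2

We need (S)v = 0.
S = [[-15, 10], [-15, 10]].
Row 1: (-15)·x + (10)·3 = 0
Row 2: (-15)·x + (10)·3 = 0
Solving gives x = 2.
Check: S·(2, 3) = (0, 0) = 0·(2, 3).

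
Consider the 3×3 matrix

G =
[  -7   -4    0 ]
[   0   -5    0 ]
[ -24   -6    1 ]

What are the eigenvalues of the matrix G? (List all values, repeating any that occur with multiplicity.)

The characteristic polynomial is p(r) = det(rI - G).
Expanding the 3×3 determinant: p(r) = r^3 + 11r^2 + 23r - 35.
Try r = -5: p(-5) = 0, so -5 is a root.
Factor out (r + 5): p(r) = (r + 5)·(r^2 + 6r - 7).
The quadratic factors as (r + 7)·(r - 1).
Eigenvalues: -7, -5, 1.

-7, -5, 1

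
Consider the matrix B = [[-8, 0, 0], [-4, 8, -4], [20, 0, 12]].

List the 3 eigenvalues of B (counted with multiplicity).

-8, 8, 12

The characteristic polynomial is p(s) = det(sI - B).
Expanding along the first row, p(s) = s^3 - 12s^2 - 64s + 768.
Since p(12) = 0, s = 12 is a root.
Factor out (s - 12): p(s) = (s - 12)·(s^2 - 64).
The quadratic factors as (s + 8)·(s - 8).
Eigenvalues: -8, 8, 12.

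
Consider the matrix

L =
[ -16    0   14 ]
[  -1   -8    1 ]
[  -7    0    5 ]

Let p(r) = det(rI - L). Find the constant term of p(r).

p(r) = r^3 + 19r^2 + 106r + 144.
The constant term is 144.

144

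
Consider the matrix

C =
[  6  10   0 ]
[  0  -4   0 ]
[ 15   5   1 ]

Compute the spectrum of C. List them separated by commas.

-4, 1, 6

The characteristic polynomial is p(lambda) = det(lambda·I - C).
Expanding the 3×3 determinant: p(lambda) = lambda^3 - 3·lambda^2 - 22·lambda + 24.
Try lambda = 1: p(1) = 0, so 1 is a root.
Dividing by (lambda - 1) leaves lambda^2 - 2·lambda - 24.
The quadratic factors as (lambda + 4)·(lambda - 6).
Eigenvalues: -4, 1, 6.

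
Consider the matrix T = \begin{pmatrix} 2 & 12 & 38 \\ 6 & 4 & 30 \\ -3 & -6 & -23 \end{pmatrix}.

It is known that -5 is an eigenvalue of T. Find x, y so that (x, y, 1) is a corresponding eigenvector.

We need (T + 5I)v = 0.
T + 5I = [[7, 12, 38], [6, 9, 30], [-3, -6, -18]].
Row 1: (7)·x + (12)·y + (38)·1 = 0
Row 2: (6)·x + (9)·y + (30)·1 = 0
Row 3: (-3)·x + (-6)·y + (-18)·1 = 0
Solving gives x = -2, y = -2.
Check: T·(-2, -2, 1) = (10, 10, -5) = -5·(-2, -2, 1).

-2, -2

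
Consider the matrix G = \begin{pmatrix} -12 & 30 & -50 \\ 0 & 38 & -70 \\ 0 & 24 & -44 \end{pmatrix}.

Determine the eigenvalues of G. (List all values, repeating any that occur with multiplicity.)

The characteristic polynomial is p(λ) = det(λI - G).
Cofactor expansion gives p(λ) = λ^3 + 18λ^2 + 80λ + 96.
Rational-root test: λ = -4 gives p(-4) = 0.
Dividing by (λ + 4) leaves λ^2 + 14λ + 24.
The quadratic factors as (λ + 12)·(λ + 2).
Eigenvalues: -12, -4, -2.

-12, -4, -2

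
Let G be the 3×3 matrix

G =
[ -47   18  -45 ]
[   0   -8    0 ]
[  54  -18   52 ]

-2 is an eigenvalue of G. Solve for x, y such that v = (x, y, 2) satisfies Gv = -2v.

-2, 0

We need (G + 2I)v = 0.
G + 2I = [[-45, 18, -45], [0, -6, 0], [54, -18, 54]].
Row 1: (-45)·x + (18)·y + (-45)·2 = 0
Row 2: (0)·x + (-6)·y + (0)·2 = 0
Row 3: (54)·x + (-18)·y + (54)·2 = 0
Solving gives x = -2, y = 0.
Check: G·(-2, 0, 2) = (4, 0, -4) = -2·(-2, 0, 2).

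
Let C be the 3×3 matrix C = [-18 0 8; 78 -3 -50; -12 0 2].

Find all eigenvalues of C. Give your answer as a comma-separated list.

-10, -6, -3

Set up det(λI - C) = 0.
Expanding the 3×3 determinant: p(λ) = λ^3 + 19λ^2 + 108λ + 180.
Since p(-10) = 0, λ = -10 is a root.
Factor out (λ + 10): p(λ) = (λ + 10)·(λ^2 + 9λ + 18).
The quadratic factors as (λ + 6)·(λ + 3).
Eigenvalues: -10, -6, -3.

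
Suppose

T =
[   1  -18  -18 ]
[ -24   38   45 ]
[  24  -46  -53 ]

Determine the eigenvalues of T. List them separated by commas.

-8, -7, 1

Set up det(λI - T) = 0.
Expanding the 3×3 determinant: p(λ) = λ^3 + 14λ^2 + 41λ - 56.
Rational-root test: λ = -8 gives p(-8) = 0.
Dividing by (λ + 8) leaves λ^2 + 6λ - 7.
The quadratic factors as (λ + 7)·(λ - 1).
Eigenvalues: -8, -7, 1.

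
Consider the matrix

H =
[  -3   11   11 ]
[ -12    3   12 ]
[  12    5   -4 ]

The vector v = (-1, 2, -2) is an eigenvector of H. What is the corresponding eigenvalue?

Compute Hv: H·(-1, 2, -2) = (3, -6, 6).
Since Hv = λv, compare component 1: 3 = λ·-1, so λ = -3.

-3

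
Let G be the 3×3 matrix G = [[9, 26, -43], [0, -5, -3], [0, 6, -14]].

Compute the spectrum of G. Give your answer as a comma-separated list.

-11, -8, 9

Compute the characteristic polynomial p(μ) = det(μI - G).
Expanding the 3×3 determinant: p(μ) = μ^3 + 10μ^2 - 83μ - 792.
Since p(9) = 0, μ = 9 is a root.
Factor out (μ - 9): p(μ) = (μ - 9)·(μ^2 + 19μ + 88).
The quadratic factors as (μ + 11)·(μ + 8).
Eigenvalues: -11, -8, 9.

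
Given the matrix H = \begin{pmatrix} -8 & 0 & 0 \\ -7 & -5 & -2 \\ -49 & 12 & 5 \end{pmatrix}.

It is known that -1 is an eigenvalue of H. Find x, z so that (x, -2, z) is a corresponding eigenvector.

We need (H + 1I)v = 0.
H + 1I = [[-7, 0, 0], [-7, -4, -2], [-49, 12, 6]].
Row 1: (-7)·x + (0)·-2 + (0)·z = 0
Row 2: (-7)·x + (-4)·-2 + (-2)·z = 0
Row 3: (-49)·x + (12)·-2 + (6)·z = 0
Solving gives x = 0, z = 4.
Check: H·(0, -2, 4) = (0, 2, -4) = -1·(0, -2, 4).

0, 4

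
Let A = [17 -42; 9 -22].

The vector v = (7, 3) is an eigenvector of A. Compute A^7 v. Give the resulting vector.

First find the eigenvalue: Av = (-7, -3) = -1·(7, 3), so λ = -1.
Then A^7 v = λ^7·v = (-1)^7·(7, 3) = -1·(7, 3) = (-7, -3).

(-7, -3)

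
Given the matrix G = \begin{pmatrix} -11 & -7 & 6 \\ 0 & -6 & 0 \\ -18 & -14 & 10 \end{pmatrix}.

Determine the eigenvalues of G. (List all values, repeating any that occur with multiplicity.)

The characteristic polynomial is p(t) = det(tI - G).
Expanding along the first row, p(t) = t^3 + 7t^2 + 4t - 12.
Since p(-2) = 0, t = -2 is a root.
Dividing by (t + 2) leaves t^2 + 5t - 6.
The quadratic factors as (t + 6)·(t - 1).
Eigenvalues: -6, -2, 1.

-6, -2, 1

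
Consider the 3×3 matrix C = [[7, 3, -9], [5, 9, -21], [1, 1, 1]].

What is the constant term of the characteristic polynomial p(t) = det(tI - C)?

-168

p(0) = det(0·I − C) = det(−C) = (−1)^3·det(C).
det(C) = 168, so p(0) = -168.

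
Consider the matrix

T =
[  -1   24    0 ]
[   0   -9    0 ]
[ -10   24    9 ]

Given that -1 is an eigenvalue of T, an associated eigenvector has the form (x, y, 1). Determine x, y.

We need (T + 1I)v = 0.
T + 1I = [[0, 24, 0], [0, -8, 0], [-10, 24, 10]].
Row 1: (0)·x + (24)·y + (0)·1 = 0
Row 2: (0)·x + (-8)·y + (0)·1 = 0
Row 3: (-10)·x + (24)·y + (10)·1 = 0
Solving gives x = 1, y = 0.
Check: T·(1, 0, 1) = (-1, 0, -1) = -1·(1, 0, 1).

1, 0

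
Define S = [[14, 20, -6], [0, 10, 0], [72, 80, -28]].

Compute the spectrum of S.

-10, -4, 10

The characteristic polynomial is p(t) = det(tI - S).
Expanding the 3×3 determinant: p(t) = t^3 + 4t^2 - 100t - 400.
Try t = -4: p(-4) = 0, so -4 is a root.
Dividing by (t + 4) leaves t^2 - 100.
The quadratic factors as (t + 10)·(t - 10).
Eigenvalues: -10, -4, 10.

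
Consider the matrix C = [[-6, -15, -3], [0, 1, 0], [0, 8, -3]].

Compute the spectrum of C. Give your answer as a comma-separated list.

-6, -3, 1

Set up det(lambda·I - C) = 0.
Expanding the 3×3 determinant: p(lambda) = lambda^3 + 8·lambda^2 + 9·lambda - 18.
Since p(-6) = 0, lambda = -6 is a root.
Factor out (lambda + 6): p(lambda) = (lambda + 6)·(lambda^2 + 2·lambda - 3).
The quadratic factors as (lambda + 3)·(lambda - 1).
Eigenvalues: -6, -3, 1.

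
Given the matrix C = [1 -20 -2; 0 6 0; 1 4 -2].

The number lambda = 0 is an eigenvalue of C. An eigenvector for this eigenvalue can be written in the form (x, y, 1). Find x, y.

2, 0

We need (C)v = 0.
C = [[1, -20, -2], [0, 6, 0], [1, 4, -2]].
Row 1: (1)·x + (-20)·y + (-2)·1 = 0
Row 2: (0)·x + (6)·y + (0)·1 = 0
Row 3: (1)·x + (4)·y + (-2)·1 = 0
Solving gives x = 2, y = 0.
Check: C·(2, 0, 1) = (0, 0, 0) = 0·(2, 0, 1).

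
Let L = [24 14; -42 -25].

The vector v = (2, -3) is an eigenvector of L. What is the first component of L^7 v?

4374

First find the eigenvalue: Lv = (6, -9) = 3·(2, -3), so λ = 3.
Then L^7 v = λ^7·v = 3^7·(2, -3) = 2187·(2, -3) = (4374, -6561).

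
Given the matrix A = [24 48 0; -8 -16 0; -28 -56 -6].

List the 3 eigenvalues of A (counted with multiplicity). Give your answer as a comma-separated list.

Set up det(μI - A) = 0.
Expanding the 3×3 determinant: p(μ) = μ^3 - 2μ^2 - 48μ.
Rational-root test: μ = 0 gives p(0) = 0.
Dividing by μ leaves μ^2 - 2μ - 48.
The quadratic factors as (μ + 6)·(μ - 8).
Eigenvalues: -6, 0, 8.

-6, 0, 8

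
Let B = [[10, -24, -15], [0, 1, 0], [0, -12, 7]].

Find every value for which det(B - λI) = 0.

1, 7, 10

Set up det(sI - B) = 0.
Cofactor expansion gives p(s) = s^3 - 18s^2 + 87s - 70.
Since p(7) = 0, s = 7 is a root.
Factor out (s - 7): p(s) = (s - 7)·(s^2 - 11s + 10).
The quadratic factors as (s - 1)·(s - 10).
Eigenvalues: 1, 7, 10.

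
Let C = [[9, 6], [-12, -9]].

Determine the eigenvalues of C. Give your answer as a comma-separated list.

-3, 3

det(C - μI) = (9 - μ)(-9 - μ) - (6)·(-12) = μ^2 - 9.
This factors as (μ + 3)·(μ - 3) = 0.
Eigenvalues: -3, 3.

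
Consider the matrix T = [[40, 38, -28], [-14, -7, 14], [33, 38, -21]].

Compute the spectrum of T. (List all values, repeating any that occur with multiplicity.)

Compute the characteristic polynomial p(λ) = det(λI - T).
Expanding along the first row, p(λ) = λ^3 - 12λ^2 - 49λ + 588.
Since p(7) = 0, λ = 7 is a root.
Dividing by (λ - 7) leaves λ^2 - 5λ - 84.
The quadratic factors as (λ + 7)·(λ - 12).
Eigenvalues: -7, 7, 12.

-7, 7, 12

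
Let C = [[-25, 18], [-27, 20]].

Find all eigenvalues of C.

det(C - rI) = (-25 - r)(20 - r) - (18)·(-27) = r^2 + 5r - 14.
This factors as (r + 7)·(r - 2) = 0.
Eigenvalues: -7, 2.

-7, 2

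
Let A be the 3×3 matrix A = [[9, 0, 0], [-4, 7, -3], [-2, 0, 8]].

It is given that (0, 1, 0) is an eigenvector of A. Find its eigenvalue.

7

Compute Av: A·(0, 1, 0) = (0, 7, 0).
Since Av = λv, compare component 2: 7 = λ·1, so λ = 7.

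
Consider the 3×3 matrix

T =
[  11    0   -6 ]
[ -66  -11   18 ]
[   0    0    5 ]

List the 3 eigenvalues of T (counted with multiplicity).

The characteristic polynomial is p(t) = det(tI - T).
Expanding the 3×3 determinant: p(t) = t^3 - 5t^2 - 121t + 605.
Since p(-11) = 0, t = -11 is a root.
Factor out (t + 11): p(t) = (t + 11)·(t^2 - 16t + 55).
The quadratic factors as (t - 5)·(t - 11).
Eigenvalues: -11, 5, 11.

-11, 5, 11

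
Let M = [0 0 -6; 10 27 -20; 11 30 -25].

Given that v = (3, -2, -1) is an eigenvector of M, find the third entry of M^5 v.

First find the eigenvalue: Mv = (6, -4, -2) = 2·(3, -2, -1), so λ = 2.
Then M^5 v = λ^5·v = 2^5·(3, -2, -1) = 32·(3, -2, -1) = (96, -64, -32).

-32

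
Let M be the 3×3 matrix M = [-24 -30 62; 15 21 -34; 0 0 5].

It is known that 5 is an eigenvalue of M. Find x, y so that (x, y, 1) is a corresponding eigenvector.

We need (M - 5I)v = 0.
M - 5I = [[-29, -30, 62], [15, 16, -34], [0, 0, 0]].
Row 1: (-29)·x + (-30)·y + (62)·1 = 0
Row 2: (15)·x + (16)·y + (-34)·1 = 0
Row 3: (0)·x + (0)·y + (0)·1 = 0
Solving gives x = -2, y = 4.
Check: M·(-2, 4, 1) = (-10, 20, 5) = 5·(-2, 4, 1).

-2, 4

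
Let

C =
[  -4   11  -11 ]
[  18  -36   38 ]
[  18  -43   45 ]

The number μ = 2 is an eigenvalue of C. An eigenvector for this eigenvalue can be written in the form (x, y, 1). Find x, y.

0, 1

We need (C - 2I)v = 0.
C - 2I = [[-6, 11, -11], [18, -38, 38], [18, -43, 43]].
Row 1: (-6)·x + (11)·y + (-11)·1 = 0
Row 2: (18)·x + (-38)·y + (38)·1 = 0
Row 3: (18)·x + (-43)·y + (43)·1 = 0
Solving gives x = 0, y = 1.
Check: C·(0, 1, 1) = (0, 2, 2) = 2·(0, 1, 1).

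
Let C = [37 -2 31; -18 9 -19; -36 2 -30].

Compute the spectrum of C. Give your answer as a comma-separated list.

1, 7, 8

The characteristic polynomial is p(r) = det(rI - C).
Expanding along the first row, p(r) = r^3 - 16r^2 + 71r - 56.
Try r = 1: p(1) = 0, so 1 is a root.
Factor out (r - 1): p(r) = (r - 1)·(r^2 - 15r + 56).
The quadratic factors as (r - 7)·(r - 8).
Eigenvalues: 1, 7, 8.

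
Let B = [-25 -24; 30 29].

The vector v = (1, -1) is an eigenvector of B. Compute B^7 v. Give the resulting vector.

(-1, 1)

First find the eigenvalue: Bv = (-1, 1) = -1·(1, -1), so λ = -1.
Then B^7 v = λ^7·v = (-1)^7·(1, -1) = -1·(1, -1) = (-1, 1).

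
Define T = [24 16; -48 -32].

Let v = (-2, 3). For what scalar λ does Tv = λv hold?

Compute Tv: T·(-2, 3) = (0, 0).
Since Tv = λv, compare component 1: 0 = λ·-2, so λ = 0.

0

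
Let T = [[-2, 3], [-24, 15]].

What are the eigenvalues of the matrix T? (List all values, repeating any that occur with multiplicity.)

det(T - sI) = (-2 - s)(15 - s) - (3)·(-24) = s^2 - 13s + 42.
This factors as (s - 6)·(s - 7) = 0.
Eigenvalues: 6, 7.

6, 7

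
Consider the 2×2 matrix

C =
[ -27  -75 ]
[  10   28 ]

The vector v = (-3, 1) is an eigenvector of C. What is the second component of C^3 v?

First find the eigenvalue: Cv = (6, -2) = -2·(-3, 1), so λ = -2.
Then C^3 v = λ^3·v = (-2)^3·(-3, 1) = -8·(-3, 1) = (24, -8).

-8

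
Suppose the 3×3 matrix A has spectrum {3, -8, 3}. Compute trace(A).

trace(A) is the sum of the eigenvalues: (3) + (-8) + (3) = -2.

-2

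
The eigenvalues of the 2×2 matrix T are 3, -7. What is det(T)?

det(T) is the product of the eigenvalues: (3) · (-7) = -21.

-21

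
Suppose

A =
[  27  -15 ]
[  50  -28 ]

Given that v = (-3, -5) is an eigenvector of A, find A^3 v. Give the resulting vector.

(-24, -40)

First find the eigenvalue: Av = (-6, -10) = 2·(-3, -5), so λ = 2.
Then A^3 v = λ^3·v = 2^3·(-3, -5) = 8·(-3, -5) = (-24, -40).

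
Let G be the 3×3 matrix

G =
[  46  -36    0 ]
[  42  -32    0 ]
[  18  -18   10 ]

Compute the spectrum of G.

4, 10, 10

Set up det(λI - G) = 0.
Expanding the 3×3 determinant: p(λ) = λ^3 - 24λ^2 + 180λ - 400.
Try λ = 4: p(4) = 0, so 4 is a root.
Factor out (λ - 4): p(λ) = (λ - 4)·(λ^2 - 20λ + 100).
The quadratic factor is (λ - 10)^2.
Eigenvalues: 4, 10, 10.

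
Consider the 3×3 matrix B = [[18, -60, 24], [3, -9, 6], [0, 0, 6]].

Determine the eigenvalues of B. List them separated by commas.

3, 6, 6

The characteristic polynomial is p(λ) = det(λI - B).
Expanding along the first row, p(λ) = λ^3 - 15λ^2 + 72λ - 108.
Since p(6) = 0, λ = 6 is a root.
Factor out (λ - 6): p(λ) = (λ - 6)·(λ^2 - 9λ + 18).
The quadratic factors as (λ - 3)·(λ - 6).
Eigenvalues: 3, 6, 6.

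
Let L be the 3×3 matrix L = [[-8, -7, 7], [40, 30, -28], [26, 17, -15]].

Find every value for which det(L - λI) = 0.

Compute the characteristic polynomial p(μ) = det(μI - L).
Expanding along the first row, p(μ) = μ^3 - 7μ^2 + 4μ + 12.
Try μ = -1: p(-1) = 0, so -1 is a root.
Dividing by (μ + 1) leaves μ^2 - 8μ + 12.
The quadratic factors as (μ - 2)·(μ - 6).
Eigenvalues: -1, 2, 6.

-1, 2, 6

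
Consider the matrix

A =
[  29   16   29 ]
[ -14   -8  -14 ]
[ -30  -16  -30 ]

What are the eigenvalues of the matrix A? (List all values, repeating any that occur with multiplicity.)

-8, -1, 0

Set up det(tI - A) = 0.
Cofactor expansion gives p(t) = t^3 + 9t^2 + 8t.
Rational-root test: t = -1 gives p(-1) = 0.
Dividing by (t + 1) leaves t^2 + 8t.
The quadratic factors as (t + 8)·t.
Eigenvalues: -8, -1, 0.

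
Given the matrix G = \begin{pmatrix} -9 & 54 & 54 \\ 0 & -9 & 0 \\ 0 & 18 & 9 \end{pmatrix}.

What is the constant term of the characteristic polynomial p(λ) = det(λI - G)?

p(0) = det(0·I − G) = det(−G) = (−1)^3·det(G).
det(G) = 729, so p(0) = -729.

-729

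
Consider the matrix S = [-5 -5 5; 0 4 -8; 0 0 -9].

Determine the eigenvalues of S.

-9, -5, 4

S is upper triangular, so its eigenvalues are the diagonal entries.
Diagonal: -5, 4, -9.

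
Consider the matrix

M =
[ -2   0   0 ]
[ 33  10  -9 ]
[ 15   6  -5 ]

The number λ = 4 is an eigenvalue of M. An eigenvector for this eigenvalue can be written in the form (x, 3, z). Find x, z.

We need (M - 4I)v = 0.
M - 4I = [[-6, 0, 0], [33, 6, -9], [15, 6, -9]].
Row 1: (-6)·x + (0)·3 + (0)·z = 0
Row 2: (33)·x + (6)·3 + (-9)·z = 0
Row 3: (15)·x + (6)·3 + (-9)·z = 0
Solving gives x = 0, z = 2.
Check: M·(0, 3, 2) = (0, 12, 8) = 4·(0, 3, 2).

0, 2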